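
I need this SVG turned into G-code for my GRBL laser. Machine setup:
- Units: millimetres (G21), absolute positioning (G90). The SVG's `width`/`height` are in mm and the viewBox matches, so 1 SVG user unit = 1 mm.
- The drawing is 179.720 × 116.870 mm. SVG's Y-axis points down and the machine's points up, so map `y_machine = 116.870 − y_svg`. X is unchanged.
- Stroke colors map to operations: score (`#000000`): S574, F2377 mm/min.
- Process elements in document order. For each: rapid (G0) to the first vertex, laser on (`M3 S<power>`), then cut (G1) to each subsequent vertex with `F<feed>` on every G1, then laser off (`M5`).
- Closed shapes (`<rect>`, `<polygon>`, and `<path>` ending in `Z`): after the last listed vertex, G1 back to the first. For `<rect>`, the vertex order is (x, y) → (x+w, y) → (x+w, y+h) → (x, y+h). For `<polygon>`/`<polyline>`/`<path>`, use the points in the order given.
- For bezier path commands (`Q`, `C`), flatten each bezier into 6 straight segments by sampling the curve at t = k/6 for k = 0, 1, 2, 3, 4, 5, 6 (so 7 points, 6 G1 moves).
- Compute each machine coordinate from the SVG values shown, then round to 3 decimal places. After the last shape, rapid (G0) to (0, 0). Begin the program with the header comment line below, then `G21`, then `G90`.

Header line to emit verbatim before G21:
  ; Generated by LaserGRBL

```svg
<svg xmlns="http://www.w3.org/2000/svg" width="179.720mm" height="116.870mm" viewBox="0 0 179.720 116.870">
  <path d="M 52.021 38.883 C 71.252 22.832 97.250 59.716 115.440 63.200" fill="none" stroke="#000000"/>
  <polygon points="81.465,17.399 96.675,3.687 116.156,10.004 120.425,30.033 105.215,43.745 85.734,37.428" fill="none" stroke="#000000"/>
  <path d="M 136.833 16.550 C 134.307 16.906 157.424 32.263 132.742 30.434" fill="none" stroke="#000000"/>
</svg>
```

; Generated by LaserGRBL
G21
G90
G0 X52.021 Y77.987
M3 S574
G1 X62.133 Y82.001 F2377
G1 X72.968 Y79.591 F2377
G1 X84.121 Y73.154 F2377
G1 X95.187 Y65.090 F2377
G1 X105.762 Y57.796 F2377
G1 X115.440 Y53.670 F2377
M5
G0 X81.465 Y99.471
M3 S574
G1 X96.675 Y113.183 F2377
G1 X116.156 Y106.866 F2377
G1 X120.425 Y86.837 F2377
G1 X105.215 Y73.125 F2377
G1 X85.734 Y79.442 F2377
G1 X81.465 Y99.471 F2377
M5
G0 X136.833 Y100.320
M3 S574
G1 X137.367 Y99.041 F2377
G1 X140.135 Y96.156 F2377
G1 X143.096 Y92.559 F2377
G1 X144.211 Y89.144 F2377
G1 X141.440 Y86.805 F2377
G1 X132.742 Y86.436 F2377
M5
G0 X0.000 Y0.000

viewBox `0 0 179.720 116.870` with mm width/height → 1 unit = 1 mm. Flip: y_m = 116.870 − y_svg.

**Shape 1** — `<path>` cubic bezier, stroke `#000000` → score (S574, F2377). Control points (SVG): P0=(52.021,38.883), P1=(71.252,22.832), P2=(97.250,59.716), P3=(115.440,63.200); sampled at t=k/6. Machine vertices: (52.021,77.987) → (62.133,82.001) → (72.968,79.591) → (84.121,73.154) → (95.187,65.090) → (105.762,57.796) → (115.440,53.670). Open path.

**Shape 2** — `<polygon>` regular polygon, stroke `#000000` → score (S574, F2377). Machine vertices: (81.465,99.471) → (96.675,113.183) → (116.156,106.866) → (120.425,86.837) → (105.215,73.125) → (85.734,79.442) → (81.465,99.471). Closed: final G1 returns to the first vertex.

**Shape 3** — `<path>` cubic bezier, stroke `#000000` → score (S574, F2377). Control points (SVG): P0=(136.833,16.550), P1=(134.307,16.906), P2=(157.424,32.263), P3=(132.742,30.434); sampled at t=k/6. Machine vertices: (136.833,100.320) → (137.367,99.041) → (140.135,96.156) → (143.096,92.559) → (144.211,89.144) → (141.440,86.805) → (132.742,86.436). Open path.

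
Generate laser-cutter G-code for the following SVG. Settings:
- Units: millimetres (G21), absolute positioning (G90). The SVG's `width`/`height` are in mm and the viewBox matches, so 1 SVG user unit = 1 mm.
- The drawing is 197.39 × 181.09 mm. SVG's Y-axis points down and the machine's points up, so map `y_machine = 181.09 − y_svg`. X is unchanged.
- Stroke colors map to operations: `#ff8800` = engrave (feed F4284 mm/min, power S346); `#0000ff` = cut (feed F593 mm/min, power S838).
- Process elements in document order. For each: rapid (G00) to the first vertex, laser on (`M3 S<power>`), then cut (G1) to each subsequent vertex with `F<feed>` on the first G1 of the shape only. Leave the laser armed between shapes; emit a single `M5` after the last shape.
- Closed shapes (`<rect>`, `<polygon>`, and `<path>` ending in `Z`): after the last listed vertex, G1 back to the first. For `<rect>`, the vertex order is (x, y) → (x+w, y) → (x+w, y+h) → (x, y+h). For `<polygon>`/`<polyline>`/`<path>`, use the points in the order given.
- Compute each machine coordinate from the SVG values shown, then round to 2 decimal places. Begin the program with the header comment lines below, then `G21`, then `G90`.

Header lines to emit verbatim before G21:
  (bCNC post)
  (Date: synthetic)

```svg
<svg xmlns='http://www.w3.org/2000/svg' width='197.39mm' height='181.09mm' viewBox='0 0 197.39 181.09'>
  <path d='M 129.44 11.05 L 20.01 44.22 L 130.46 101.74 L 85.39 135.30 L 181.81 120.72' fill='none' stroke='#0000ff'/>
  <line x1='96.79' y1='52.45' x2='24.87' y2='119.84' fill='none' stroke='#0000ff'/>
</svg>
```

(bCNC post)
(Date: synthetic)
G21
G90
G00 X129.44 Y170.04
M3 S838
G1 X20.01 Y136.87 F593
G1 X130.46 Y79.35
G1 X85.39 Y45.79
G1 X181.81 Y60.37
G00 X96.79 Y128.64
M3 S838
G1 X24.87 Y61.25 F593
M5

Since the viewBox matches the mm dimensions, user units are millimetres directly. The only transform is the Y-flip y_m = 181.09 − y_svg.

Shape 1 is a open polyline drawn with `<path>`. Its stroke #0000ff means cut at S838, F593. After flipping Y the toolpath is (129.44,170.04) → (20.01,136.87) → (130.46,79.35) → (85.39,45.79) → (181.81,60.37).

Shape 2 is a line segment drawn with `<line>`. Its stroke #0000ff means cut at S838, F593. After flipping Y the toolpath is (96.79,128.64) → (24.87,61.25).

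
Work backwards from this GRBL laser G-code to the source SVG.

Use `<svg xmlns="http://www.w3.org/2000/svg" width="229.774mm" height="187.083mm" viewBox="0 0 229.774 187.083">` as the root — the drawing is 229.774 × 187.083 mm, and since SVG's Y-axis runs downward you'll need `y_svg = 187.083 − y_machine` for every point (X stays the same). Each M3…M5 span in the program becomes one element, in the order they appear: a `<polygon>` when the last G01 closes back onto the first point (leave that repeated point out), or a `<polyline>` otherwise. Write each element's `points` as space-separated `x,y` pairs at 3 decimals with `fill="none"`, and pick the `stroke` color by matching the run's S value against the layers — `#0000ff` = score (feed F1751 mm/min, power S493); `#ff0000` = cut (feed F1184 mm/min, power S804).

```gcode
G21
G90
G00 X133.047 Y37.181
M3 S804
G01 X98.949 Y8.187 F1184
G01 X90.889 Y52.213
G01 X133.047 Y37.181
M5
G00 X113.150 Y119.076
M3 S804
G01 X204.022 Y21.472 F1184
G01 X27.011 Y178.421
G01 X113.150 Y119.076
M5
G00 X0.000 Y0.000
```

y_svg = 187.083 − y_m. Every run uses S804, so all elements get stroke `#ff0000` (cut).

[1] closed run; points: 133.047,149.902 98.949,178.896 90.889,134.870

[2] closed run; points: 113.150,68.007 204.022,165.611 27.011,8.662

<svg xmlns="http://www.w3.org/2000/svg" width="229.774mm" height="187.083mm" viewBox="0 0 229.774 187.083">
  <polygon points="133.047,149.902 98.949,178.896 90.889,134.870" fill="none" stroke="#ff0000"/>
  <polygon points="113.150,68.007 204.022,165.611 27.011,8.662" fill="none" stroke="#ff0000"/>
</svg>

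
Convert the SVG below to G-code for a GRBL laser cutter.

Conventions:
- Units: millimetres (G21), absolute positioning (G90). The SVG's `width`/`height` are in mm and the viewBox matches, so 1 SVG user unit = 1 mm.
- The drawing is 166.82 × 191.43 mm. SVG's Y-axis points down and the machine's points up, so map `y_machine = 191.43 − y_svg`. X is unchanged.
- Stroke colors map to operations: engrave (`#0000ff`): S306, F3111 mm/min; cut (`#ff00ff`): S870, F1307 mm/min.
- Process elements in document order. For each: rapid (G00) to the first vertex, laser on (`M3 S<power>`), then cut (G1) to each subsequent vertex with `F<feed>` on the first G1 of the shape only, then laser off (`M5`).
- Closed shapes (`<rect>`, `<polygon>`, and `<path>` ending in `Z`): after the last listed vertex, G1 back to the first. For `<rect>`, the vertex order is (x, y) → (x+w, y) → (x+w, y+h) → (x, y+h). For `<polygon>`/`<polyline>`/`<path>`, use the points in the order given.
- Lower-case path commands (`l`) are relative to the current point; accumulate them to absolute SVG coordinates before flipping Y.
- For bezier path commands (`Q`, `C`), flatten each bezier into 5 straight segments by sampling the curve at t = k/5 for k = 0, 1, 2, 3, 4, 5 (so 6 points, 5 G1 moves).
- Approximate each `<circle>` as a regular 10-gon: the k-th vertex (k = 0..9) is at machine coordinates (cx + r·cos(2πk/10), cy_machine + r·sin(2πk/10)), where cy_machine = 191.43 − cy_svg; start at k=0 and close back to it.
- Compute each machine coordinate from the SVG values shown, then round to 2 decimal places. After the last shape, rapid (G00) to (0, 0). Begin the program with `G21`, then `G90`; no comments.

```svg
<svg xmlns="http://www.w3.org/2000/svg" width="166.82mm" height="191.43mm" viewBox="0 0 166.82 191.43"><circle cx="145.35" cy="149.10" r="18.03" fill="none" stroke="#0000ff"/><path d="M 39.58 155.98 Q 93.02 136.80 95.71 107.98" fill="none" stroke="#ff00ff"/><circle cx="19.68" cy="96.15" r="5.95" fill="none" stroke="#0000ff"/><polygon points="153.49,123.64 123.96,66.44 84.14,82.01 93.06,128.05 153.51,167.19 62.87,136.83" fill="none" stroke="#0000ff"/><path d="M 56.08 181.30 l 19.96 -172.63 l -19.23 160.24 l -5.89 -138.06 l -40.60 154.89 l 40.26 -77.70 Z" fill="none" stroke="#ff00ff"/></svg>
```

G21
G90
G00 X163.38 Y42.33
M3 S306
G1 X159.94 Y52.93 F3111
G1 X150.92 Y59.48
G1 X139.78 Y59.48
G1 X130.76 Y52.93
G1 X127.32 Y42.33
G1 X130.76 Y31.73
G1 X139.78 Y25.18
G1 X150.92 Y25.18
G1 X159.94 Y31.73
G1 X163.38 Y42.33
M5
G00 X39.58 Y35.45
M3 S870
G1 X58.93 Y43.51 F1307
G1 X74.21 Y52.34
G1 X85.44 Y61.94
G1 X92.60 Y72.31
G1 X95.71 Y83.45
M5
G00 X25.63 Y95.28
M3 S306
G1 X24.49 Y98.78 F3111
G1 X21.52 Y100.94
G1 X17.84 Y100.94
G1 X14.87 Y98.78
G1 X13.73 Y95.28
G1 X14.87 Y91.78
G1 X17.84 Y89.62
G1 X21.52 Y89.62
G1 X24.49 Y91.78
G1 X25.63 Y95.28
M5
G00 X153.49 Y67.79
M3 S306
G1 X123.96 Y124.99 F3111
G1 X84.14 Y109.42
G1 X93.06 Y63.38
G1 X153.51 Y24.24
G1 X62.87 Y54.60
G1 X153.49 Y67.79
M5
G00 X56.08 Y10.13
M3 S870
G1 X76.04 Y182.76 F1307
G1 X56.81 Y22.52
G1 X50.92 Y160.58
G1 X10.32 Y5.69
G1 X50.58 Y83.39
G1 X56.08 Y10.13
M5
G00 X0.00 Y0.00

Since the viewBox matches the mm dimensions, user units are millimetres directly. The only transform is the Y-flip y_m = 191.43 − y_svg.

Shape 1 is a circle drawn with `<circle>`. Its stroke #0000ff means engrave at S306, F3111. After flipping Y the toolpath is (163.38,42.33) → (159.94,52.93) → (150.92,59.48) → (139.78,59.48) → (130.76,52.93) → (127.32,42.33) → (130.76,31.73) → (139.78,25.18) → (150.92,25.18) → (159.94,31.73) → (163.38,42.33), returning to the start.

Shape 2 is a quadratic bezier drawn with `<path>`. Its stroke #ff00ff means cut at S870, F1307. After flipping Y the toolpath is (39.58,35.45) → (58.93,43.51) → (74.21,52.34) → (85.44,61.94) → (92.60,72.31) → (95.71,83.45).

Shape 3 is a circle drawn with `<circle>`. Its stroke #0000ff means engrave at S306, F3111. After flipping Y the toolpath is (25.63,95.28) → (24.49,98.78) → (21.52,100.94) → (17.84,100.94) → (14.87,98.78) → (13.73,95.28) → (14.87,91.78) → (17.84,89.62) → (21.52,89.62) → (24.49,91.78) → (25.63,95.28), returning to the start.

Shape 4 is a closed polygon drawn with `<polygon>`. Its stroke #0000ff means engrave at S306, F3111. After flipping Y the toolpath is (153.49,67.79) → (123.96,124.99) → (84.14,109.42) → (93.06,63.38) → (153.51,24.24) → (62.87,54.60) → (153.49,67.79), returning to the start.

Shape 5 is a closed polygon drawn with `<path>`. Its stroke #ff00ff means cut at S870, F1307. After flipping Y the toolpath is (56.08,10.13) → (76.04,182.76) → (56.81,22.52) → (50.92,160.58) → (10.32,5.69) → (50.58,83.39) → (56.08,10.13), returning to the start.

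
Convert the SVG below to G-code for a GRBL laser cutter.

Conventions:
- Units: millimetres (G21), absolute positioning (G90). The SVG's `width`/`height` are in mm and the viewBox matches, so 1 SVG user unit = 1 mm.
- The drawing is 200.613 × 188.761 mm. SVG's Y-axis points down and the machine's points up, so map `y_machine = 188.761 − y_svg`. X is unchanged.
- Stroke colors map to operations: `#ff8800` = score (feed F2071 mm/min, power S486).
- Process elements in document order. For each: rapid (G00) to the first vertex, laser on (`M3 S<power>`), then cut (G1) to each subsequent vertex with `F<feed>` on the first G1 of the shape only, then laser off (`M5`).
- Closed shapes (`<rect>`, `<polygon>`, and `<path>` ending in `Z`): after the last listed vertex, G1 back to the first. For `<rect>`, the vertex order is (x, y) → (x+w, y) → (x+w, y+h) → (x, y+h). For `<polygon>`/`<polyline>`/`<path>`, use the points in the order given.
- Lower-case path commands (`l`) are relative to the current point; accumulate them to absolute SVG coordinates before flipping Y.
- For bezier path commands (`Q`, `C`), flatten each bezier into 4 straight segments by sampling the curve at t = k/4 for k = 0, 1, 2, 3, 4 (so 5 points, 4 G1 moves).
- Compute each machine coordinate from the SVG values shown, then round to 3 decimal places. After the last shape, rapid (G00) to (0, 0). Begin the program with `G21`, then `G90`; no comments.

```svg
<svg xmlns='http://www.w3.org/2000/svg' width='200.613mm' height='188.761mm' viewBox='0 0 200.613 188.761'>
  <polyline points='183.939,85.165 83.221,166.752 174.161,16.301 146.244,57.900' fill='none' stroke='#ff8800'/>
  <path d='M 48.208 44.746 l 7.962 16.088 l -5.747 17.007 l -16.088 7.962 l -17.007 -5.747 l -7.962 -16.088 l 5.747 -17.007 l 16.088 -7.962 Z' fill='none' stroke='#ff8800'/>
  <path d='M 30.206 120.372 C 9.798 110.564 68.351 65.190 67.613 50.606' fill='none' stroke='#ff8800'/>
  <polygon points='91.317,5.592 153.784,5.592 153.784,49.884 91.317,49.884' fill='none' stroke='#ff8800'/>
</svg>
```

G21
G90
G00 X183.939 Y103.596
M3 S486
G1 X83.221 Y22.009 F2071
G1 X174.161 Y172.460
G1 X146.244 Y130.861
M5
G00 X48.208 Y144.015
M3 S486
G1 X56.170 Y127.927 F2071
G1 X50.423 Y110.920
G1 X34.335 Y102.958
G1 X17.328 Y108.705
G1 X9.366 Y124.793
G1 X15.113 Y141.800
G1 X31.201 Y149.762
G1 X48.208 Y144.015
M5
G00 X30.206 Y68.389
M3 S486
G1 X27.545 Y81.377 F2071
G1 X41.533 Y101.481
G1 X59.210 Y122.481
G1 X67.613 Y138.155
M5
G00 X91.317 Y183.169
M3 S486
G1 X153.784 Y183.169 F2071
G1 X153.784 Y138.877
G1 X91.317 Y138.877
G1 X91.317 Y183.169
M5
G00 X0.000 Y0.000

viewBox `0 0 200.613 188.761` with mm width/height → 1 unit = 1 mm. Flip: y_m = 188.761 − y_svg.

**Shape 1** — `<polyline>` open polyline, stroke `#ff8800` → score (S486, F2071). Machine vertices: (183.939,103.596) → (83.221,22.009) → (174.161,172.460) → (146.244,130.861). Open path.

**Shape 2** — `<path>` regular polygon, stroke `#ff8800` → score (S486, F2071). Machine vertices: (48.208,144.015) → (56.170,127.927) → (50.423,110.920) → (34.335,102.958) → (17.328,108.705) → (9.366,124.793) → (15.113,141.800) → (31.201,149.762) → (48.208,144.015). Closed: final G1 returns to the first vertex.

**Shape 3** — `<path>` cubic bezier, stroke `#ff8800` → score (S486, F2071). Control points (SVG): P0=(30.206,120.372), P1=(9.798,110.564), P2=(68.351,65.190), P3=(67.613,50.606); sampled at t=k/4. Machine vertices: (30.206,68.389) → (27.545,81.377) → (41.533,101.481) → (59.210,122.481) → (67.613,138.155). Open path.

**Shape 4** — `<polygon>` rectangle, stroke `#ff8800` → score (S486, F2071). Machine vertices: (91.317,183.169) → (153.784,183.169) → (153.784,138.877) → (91.317,138.877) → (91.317,183.169). Closed: final G1 returns to the first vertex.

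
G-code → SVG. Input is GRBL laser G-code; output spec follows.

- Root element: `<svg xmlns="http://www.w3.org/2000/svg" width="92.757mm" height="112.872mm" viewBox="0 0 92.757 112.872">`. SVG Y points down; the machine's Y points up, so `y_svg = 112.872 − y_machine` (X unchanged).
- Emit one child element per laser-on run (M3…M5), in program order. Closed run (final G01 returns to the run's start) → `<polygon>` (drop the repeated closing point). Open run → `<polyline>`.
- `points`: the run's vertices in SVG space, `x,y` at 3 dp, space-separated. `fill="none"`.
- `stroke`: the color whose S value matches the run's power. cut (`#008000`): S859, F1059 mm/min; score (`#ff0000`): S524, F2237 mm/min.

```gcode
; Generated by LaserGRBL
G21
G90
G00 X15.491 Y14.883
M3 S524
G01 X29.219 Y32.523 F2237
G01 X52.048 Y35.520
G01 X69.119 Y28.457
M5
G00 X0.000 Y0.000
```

<svg xmlns="http://www.w3.org/2000/svg" width="92.757mm" height="112.872mm" viewBox="0 0 92.757 112.872">
  <polyline points="15.491,97.989 29.219,80.349 52.048,77.352 69.119,84.415" fill="none" stroke="#ff0000"/>
</svg>

Each laser-on run becomes one SVG element. Flip Y back into SVG space with y_svg = 112.872 − y_machine. Every run uses S524, so all elements get stroke `#ff0000` (score).

Run 1: The run is open, so emit a `<polyline>` with points (Y-flipped): 15.491,97.989 29.219,80.349 52.048,77.352 69.119,84.415.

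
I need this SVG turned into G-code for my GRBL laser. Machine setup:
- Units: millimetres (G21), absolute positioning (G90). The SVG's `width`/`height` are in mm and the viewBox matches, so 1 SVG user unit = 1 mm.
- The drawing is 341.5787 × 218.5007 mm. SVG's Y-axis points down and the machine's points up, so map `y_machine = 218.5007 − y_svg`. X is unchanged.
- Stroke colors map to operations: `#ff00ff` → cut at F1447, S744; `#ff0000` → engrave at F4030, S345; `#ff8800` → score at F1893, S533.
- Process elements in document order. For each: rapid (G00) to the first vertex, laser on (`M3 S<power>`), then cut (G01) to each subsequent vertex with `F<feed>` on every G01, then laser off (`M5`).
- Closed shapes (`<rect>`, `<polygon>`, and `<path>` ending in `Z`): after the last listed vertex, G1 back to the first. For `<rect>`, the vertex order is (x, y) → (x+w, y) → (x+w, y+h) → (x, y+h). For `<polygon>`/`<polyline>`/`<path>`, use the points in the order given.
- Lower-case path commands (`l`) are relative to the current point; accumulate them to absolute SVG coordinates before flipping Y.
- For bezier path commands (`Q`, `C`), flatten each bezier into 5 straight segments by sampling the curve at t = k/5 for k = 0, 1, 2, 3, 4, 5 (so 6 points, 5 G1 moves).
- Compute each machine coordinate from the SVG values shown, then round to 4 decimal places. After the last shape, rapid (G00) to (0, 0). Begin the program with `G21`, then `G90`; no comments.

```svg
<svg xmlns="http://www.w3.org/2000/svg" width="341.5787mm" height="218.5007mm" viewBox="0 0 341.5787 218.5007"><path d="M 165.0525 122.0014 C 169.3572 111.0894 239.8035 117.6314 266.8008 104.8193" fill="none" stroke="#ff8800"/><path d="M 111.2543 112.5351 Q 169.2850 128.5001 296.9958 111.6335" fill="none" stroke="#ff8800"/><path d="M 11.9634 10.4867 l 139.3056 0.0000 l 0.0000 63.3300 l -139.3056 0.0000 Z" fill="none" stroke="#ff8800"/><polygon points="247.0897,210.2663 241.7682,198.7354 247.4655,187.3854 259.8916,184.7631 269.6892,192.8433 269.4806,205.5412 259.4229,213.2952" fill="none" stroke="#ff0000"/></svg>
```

Since the viewBox matches the mm dimensions, user units are millimetres directly. The only transform is the Y-flip y_m = 218.5007 − y_svg.

Shape 1 is a cubic bezier drawn with `<path>`. Its stroke #ff8800 means score at S533, F1893. After flipping Y the toolpath is (165.0525,96.4993) → (174.6956,101.2465) → (194.9523,103.5715) → (220.5623,105.2411) → (246.2653,108.0222) → (266.8008,113.6814).

Shape 2 is a quadratic bezier drawn with `<path>`. Its stroke #ff8800 means score at S533, F1893. After flipping Y the toolpath is (111.2543,105.9656) → (137.2538,100.8929) → (168.8277,98.4467) → (205.9760,98.6270) → (248.6987,101.4338) → (296.9958,106.8672).

Shape 3 is a rectangle drawn with `<path>`. Its stroke #ff8800 means score at S533, F1893. After flipping Y the toolpath is (11.9634,208.0140) → (151.2690,208.0140) → (151.2690,144.6840) → (11.9634,144.6840) → (11.9634,208.0140), returning to the start.

Shape 4 is a regular polygon drawn with `<polygon>`. Its stroke #ff0000 means engrave at S345, F4030. After flipping Y the toolpath is (247.0897,8.2344) → (241.7682,19.7653) → (247.4655,31.1153) → (259.8916,33.7376) → (269.6892,25.6574) → (269.4806,12.9595) → (259.4229,5.2055) → (247.0897,8.2344), returning to the start.

G21
G90
G00 X165.0525 Y96.4993
M3 S533
G01 X174.6956 Y101.2465 F1893
G01 X194.9523 Y103.5715 F1893
G01 X220.5623 Y105.2411 F1893
G01 X246.2653 Y108.0222 F1893
G01 X266.8008 Y113.6814 F1893
M5
G00 X111.2543 Y105.9656
M3 S533
G01 X137.2538 Y100.8929 F1893
G01 X168.8277 Y98.4467 F1893
G01 X205.9760 Y98.6270 F1893
G01 X248.6987 Y101.4338 F1893
G01 X296.9958 Y106.8672 F1893
M5
G00 X11.9634 Y208.0140
M3 S533
G01 X151.2690 Y208.0140 F1893
G01 X151.2690 Y144.6840 F1893
G01 X11.9634 Y144.6840 F1893
G01 X11.9634 Y208.0140 F1893
M5
G00 X247.0897 Y8.2344
M3 S345
G01 X241.7682 Y19.7653 F4030
G01 X247.4655 Y31.1153 F4030
G01 X259.8916 Y33.7376 F4030
G01 X269.6892 Y25.6574 F4030
G01 X269.4806 Y12.9595 F4030
G01 X259.4229 Y5.2055 F4030
G01 X247.0897 Y8.2344 F4030
M5
G00 X0.0000 Y0.0000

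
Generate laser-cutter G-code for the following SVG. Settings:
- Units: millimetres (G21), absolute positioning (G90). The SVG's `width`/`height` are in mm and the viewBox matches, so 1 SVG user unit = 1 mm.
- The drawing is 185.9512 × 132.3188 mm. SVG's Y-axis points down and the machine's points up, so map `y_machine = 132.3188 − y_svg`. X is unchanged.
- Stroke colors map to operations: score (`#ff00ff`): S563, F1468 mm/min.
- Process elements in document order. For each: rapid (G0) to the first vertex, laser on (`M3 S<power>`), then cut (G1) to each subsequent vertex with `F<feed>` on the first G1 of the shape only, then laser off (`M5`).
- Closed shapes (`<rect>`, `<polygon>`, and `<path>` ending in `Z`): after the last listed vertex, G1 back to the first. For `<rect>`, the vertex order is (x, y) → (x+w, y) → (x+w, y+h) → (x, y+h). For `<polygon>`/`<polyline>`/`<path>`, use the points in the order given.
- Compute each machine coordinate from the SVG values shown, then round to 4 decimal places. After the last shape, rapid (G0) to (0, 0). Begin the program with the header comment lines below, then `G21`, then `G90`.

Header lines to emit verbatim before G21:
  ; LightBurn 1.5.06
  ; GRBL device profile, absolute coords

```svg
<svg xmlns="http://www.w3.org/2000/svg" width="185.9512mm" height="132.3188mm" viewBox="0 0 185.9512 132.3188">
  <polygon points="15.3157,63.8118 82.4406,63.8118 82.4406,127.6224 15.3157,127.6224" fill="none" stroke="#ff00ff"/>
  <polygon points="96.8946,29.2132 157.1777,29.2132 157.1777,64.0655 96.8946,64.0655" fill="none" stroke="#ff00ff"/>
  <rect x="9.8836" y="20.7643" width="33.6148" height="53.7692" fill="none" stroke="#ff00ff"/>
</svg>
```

viewBox `0 0 185.9512 132.3188` with mm width/height → 1 unit = 1 mm. Flip: y_m = 132.3188 − y_svg.

**Shape 1** — `<polygon>` rectangle, stroke `#ff00ff` → score (S563, F1468). Machine vertices: (15.3157,68.5070) → (82.4406,68.5070) → (82.4406,4.6964) → (15.3157,4.6964) → (15.3157,68.5070). Closed: final G1 returns to the first vertex.

**Shape 2** — `<polygon>` rectangle, stroke `#ff00ff` → score (S563, F1468). Machine vertices: (96.8946,103.1056) → (157.1777,103.1056) → (157.1777,68.2533) → (96.8946,68.2533) → (96.8946,103.1056). Closed: final G1 returns to the first vertex.

**Shape 3** — `<rect>` rectangle, stroke `#ff00ff` → score (S563, F1468). Machine vertices: (9.8836,111.5545) → (43.4984,111.5545) → (43.4984,57.7853) → (9.8836,57.7853) → (9.8836,111.5545). Closed: final G1 returns to the first vertex.

; LightBurn 1.5.06
; GRBL device profile, absolute coords
G21
G90
G0 X15.3157 Y68.5070
M3 S563
G1 X82.4406 Y68.5070 F1468
G1 X82.4406 Y4.6964
G1 X15.3157 Y4.6964
G1 X15.3157 Y68.5070
M5
G0 X96.8946 Y103.1056
M3 S563
G1 X157.1777 Y103.1056 F1468
G1 X157.1777 Y68.2533
G1 X96.8946 Y68.2533
G1 X96.8946 Y103.1056
M5
G0 X9.8836 Y111.5545
M3 S563
G1 X43.4984 Y111.5545 F1468
G1 X43.4984 Y57.7853
G1 X9.8836 Y57.7853
G1 X9.8836 Y111.5545
M5
G0 X0.0000 Y0.0000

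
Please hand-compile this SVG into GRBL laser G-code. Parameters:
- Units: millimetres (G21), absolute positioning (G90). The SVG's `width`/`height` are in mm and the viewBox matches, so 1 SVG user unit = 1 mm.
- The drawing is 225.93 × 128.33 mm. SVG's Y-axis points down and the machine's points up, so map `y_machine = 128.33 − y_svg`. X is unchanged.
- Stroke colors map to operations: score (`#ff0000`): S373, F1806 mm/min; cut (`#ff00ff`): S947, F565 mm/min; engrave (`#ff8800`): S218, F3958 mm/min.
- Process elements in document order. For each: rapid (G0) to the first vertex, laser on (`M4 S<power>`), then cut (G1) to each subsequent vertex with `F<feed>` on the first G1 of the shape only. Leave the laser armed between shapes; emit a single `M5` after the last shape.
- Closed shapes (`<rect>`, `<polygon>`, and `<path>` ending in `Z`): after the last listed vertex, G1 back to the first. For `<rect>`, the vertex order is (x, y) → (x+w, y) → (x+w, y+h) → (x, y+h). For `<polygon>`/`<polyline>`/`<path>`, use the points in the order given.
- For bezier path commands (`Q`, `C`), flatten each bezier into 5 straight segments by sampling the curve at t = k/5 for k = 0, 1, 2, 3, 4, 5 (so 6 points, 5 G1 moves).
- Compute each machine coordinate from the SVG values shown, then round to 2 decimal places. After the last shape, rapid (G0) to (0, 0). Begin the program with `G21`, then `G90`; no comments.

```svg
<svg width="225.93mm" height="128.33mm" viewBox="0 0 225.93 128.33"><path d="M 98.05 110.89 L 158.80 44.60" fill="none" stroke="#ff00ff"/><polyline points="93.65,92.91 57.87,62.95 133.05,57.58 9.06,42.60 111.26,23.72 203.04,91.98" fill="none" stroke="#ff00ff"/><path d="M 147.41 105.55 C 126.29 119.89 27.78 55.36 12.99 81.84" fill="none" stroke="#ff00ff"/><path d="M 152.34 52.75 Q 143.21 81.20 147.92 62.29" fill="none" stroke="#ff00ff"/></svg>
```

1 u = 1 mm; y_m = 128.33 − y.

[1] `<path>` line segment, #ff00ff→cut S947 F565: (98.05,17.44) → (158.80,83.73)

[2] `<polyline>` open polyline, #ff00ff→cut S947 F565: (93.65,35.42) → (57.87,65.38) → (133.05,70.75) → (9.06,85.73) → (111.26,104.61) → (203.04,36.35)

[3] `<path>` cubic bezier, #ff00ff→cut S947 F565: (147.41,22.78) → (126.74,22.28) → (95.23,32.56) → (60.61,45.45) → (30.62,52.82) → (12.99,46.49)

[4] `<path>` quadratic bezier, #ff00ff→cut S947 F565: (152.34,75.58) → (149.24,66.09) → (147.25,60.40) → (146.37,58.49) → (146.59,60.37) → (147.92,66.04)

G21
G90
G0 X98.05 Y17.44
M4 S947
G1 X158.80 Y83.73 F565
G0 X93.65 Y35.42
M4 S947
G1 X57.87 Y65.38 F565
G1 X133.05 Y70.75
G1 X9.06 Y85.73
G1 X111.26 Y104.61
G1 X203.04 Y36.35
G0 X147.41 Y22.78
M4 S947
G1 X126.74 Y22.28 F565
G1 X95.23 Y32.56
G1 X60.61 Y45.45
G1 X30.62 Y52.82
G1 X12.99 Y46.49
G0 X152.34 Y75.58
M4 S947
G1 X149.24 Y66.09 F565
G1 X147.25 Y60.40
G1 X146.37 Y58.49
G1 X146.59 Y60.37
G1 X147.92 Y66.04
M5
G0 X0.00 Y0.00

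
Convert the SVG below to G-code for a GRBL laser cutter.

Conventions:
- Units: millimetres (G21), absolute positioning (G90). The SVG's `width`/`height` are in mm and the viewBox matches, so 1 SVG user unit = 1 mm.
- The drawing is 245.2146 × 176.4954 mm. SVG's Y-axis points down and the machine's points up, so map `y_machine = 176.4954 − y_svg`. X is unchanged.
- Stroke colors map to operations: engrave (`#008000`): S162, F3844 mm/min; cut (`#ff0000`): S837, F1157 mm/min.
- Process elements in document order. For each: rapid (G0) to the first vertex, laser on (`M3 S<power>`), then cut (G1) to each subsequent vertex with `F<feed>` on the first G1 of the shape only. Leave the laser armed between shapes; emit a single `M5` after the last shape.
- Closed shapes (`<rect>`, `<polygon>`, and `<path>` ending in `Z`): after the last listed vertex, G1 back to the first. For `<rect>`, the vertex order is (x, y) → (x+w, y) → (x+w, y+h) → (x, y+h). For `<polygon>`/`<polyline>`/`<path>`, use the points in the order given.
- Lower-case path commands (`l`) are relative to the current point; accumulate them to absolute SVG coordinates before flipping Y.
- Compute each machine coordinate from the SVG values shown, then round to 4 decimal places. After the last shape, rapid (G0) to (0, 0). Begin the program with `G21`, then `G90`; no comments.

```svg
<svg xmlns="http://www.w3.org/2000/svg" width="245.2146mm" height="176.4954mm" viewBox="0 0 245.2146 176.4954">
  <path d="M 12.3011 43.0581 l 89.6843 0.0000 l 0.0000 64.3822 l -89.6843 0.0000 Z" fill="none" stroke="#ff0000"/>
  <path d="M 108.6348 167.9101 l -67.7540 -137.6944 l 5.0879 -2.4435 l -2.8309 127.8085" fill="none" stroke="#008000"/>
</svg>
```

1 u = 1 mm; y_m = 176.4954 − y.

[1] `<path>` rectangle, #ff0000→cut S837 F1157: (12.3011,133.4373) → (101.9854,133.4373) → (101.9854,69.0551) → (12.3011,69.0551) → (12.3011,133.4373) (closed)

[2] `<path>` open polyline, #008000→engrave S162 F3844: (108.6348,8.5853) → (40.8808,146.2797) → (45.9687,148.7232) → (43.1378,20.9147)

G21
G90
G0 X12.3011 Y133.4373
M3 S837
G1 X101.9854 Y133.4373 F1157
G1 X101.9854 Y69.0551
G1 X12.3011 Y69.0551
G1 X12.3011 Y133.4373
G0 X108.6348 Y8.5853
M3 S162
G1 X40.8808 Y146.2797 F3844
G1 X45.9687 Y148.7232
G1 X43.1378 Y20.9147
M5
G0 X0.0000 Y0.0000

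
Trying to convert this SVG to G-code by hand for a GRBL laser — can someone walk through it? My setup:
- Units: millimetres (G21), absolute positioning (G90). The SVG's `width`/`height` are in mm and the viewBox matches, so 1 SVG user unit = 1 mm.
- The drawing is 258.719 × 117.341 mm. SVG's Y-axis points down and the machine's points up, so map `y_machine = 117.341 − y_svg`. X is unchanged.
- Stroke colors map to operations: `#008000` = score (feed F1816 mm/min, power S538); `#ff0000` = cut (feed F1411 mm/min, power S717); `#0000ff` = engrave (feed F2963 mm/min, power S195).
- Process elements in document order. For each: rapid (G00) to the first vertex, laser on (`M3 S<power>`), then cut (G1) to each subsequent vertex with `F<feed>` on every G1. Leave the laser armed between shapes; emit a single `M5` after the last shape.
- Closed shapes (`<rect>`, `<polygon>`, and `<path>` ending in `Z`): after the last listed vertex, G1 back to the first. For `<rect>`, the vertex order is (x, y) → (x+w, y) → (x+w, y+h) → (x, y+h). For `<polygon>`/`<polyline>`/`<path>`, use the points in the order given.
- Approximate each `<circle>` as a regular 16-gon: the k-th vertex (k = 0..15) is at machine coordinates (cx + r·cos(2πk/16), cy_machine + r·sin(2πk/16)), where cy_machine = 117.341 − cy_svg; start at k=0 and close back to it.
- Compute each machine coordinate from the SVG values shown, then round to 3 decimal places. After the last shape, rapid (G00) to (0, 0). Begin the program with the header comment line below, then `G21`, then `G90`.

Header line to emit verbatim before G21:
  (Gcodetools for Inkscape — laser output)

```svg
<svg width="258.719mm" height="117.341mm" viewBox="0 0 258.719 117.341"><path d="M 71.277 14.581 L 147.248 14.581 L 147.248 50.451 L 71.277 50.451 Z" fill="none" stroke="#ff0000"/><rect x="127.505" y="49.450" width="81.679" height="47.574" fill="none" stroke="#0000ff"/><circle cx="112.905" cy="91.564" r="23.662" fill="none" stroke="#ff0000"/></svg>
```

(Gcodetools for Inkscape — laser output)
G21
G90
G00 X71.277 Y102.760
M3 S717
G1 X147.248 Y102.760 F1411
G1 X147.248 Y66.890 F1411
G1 X71.277 Y66.890 F1411
G1 X71.277 Y102.760 F1411
G00 X127.505 Y67.891
M3 S195
G1 X209.184 Y67.891 F2963
G1 X209.184 Y20.317 F2963
G1 X127.505 Y20.317 F2963
G1 X127.505 Y67.891 F2963
G00 X136.567 Y25.777
M3 S717
G1 X134.766 Y34.832 F1411
G1 X129.637 Y42.509 F1411
G1 X121.960 Y47.638 F1411
G1 X112.905 Y49.439 F1411
G1 X103.850 Y47.638 F1411
G1 X96.173 Y42.509 F1411
G1 X91.044 Y34.832 F1411
G1 X89.243 Y25.777 F1411
G1 X91.044 Y16.722 F1411
G1 X96.173 Y9.045 F1411
G1 X103.850 Y3.916 F1411
G1 X112.905 Y2.115 F1411
G1 X121.960 Y3.916 F1411
G1 X129.637 Y9.045 F1411
G1 X134.766 Y16.722 F1411
G1 X136.567 Y25.777 F1411
M5
G00 X0.000 Y0.000

Since the viewBox matches the mm dimensions, user units are millimetres directly. The only transform is the Y-flip y_m = 117.341 − y_svg.

Shape 1 is a rectangle drawn with `<path>`. Its stroke #ff0000 means cut at S717, F1411. After flipping Y the toolpath is (71.277,102.760) → (147.248,102.760) → (147.248,66.890) → (71.277,66.890) → (71.277,102.760), returning to the start.

Shape 2 is a rectangle drawn with `<rect>`. Its stroke #0000ff means engrave at S195, F2963. After flipping Y the toolpath is (127.505,67.891) → (209.184,67.891) → (209.184,20.317) → (127.505,20.317) → (127.505,67.891), returning to the start.

Shape 3 is a circle drawn with `<circle>`. Its stroke #ff0000 means cut at S717, F1411. After flipping Y the toolpath is (136.567,25.777) → (134.766,34.832) → (129.637,42.509) → (121.960,47.638) → (112.905,49.439) → (103.850,47.638) → (96.173,42.509) → (91.044,34.832) → (89.243,25.777) → (91.044,16.722) → (96.173,9.045) → (103.850,3.916) → (112.905,2.115) → (121.960,3.916) → (129.637,9.045) → (134.766,16.722) → (136.567,25.777), returning to the start.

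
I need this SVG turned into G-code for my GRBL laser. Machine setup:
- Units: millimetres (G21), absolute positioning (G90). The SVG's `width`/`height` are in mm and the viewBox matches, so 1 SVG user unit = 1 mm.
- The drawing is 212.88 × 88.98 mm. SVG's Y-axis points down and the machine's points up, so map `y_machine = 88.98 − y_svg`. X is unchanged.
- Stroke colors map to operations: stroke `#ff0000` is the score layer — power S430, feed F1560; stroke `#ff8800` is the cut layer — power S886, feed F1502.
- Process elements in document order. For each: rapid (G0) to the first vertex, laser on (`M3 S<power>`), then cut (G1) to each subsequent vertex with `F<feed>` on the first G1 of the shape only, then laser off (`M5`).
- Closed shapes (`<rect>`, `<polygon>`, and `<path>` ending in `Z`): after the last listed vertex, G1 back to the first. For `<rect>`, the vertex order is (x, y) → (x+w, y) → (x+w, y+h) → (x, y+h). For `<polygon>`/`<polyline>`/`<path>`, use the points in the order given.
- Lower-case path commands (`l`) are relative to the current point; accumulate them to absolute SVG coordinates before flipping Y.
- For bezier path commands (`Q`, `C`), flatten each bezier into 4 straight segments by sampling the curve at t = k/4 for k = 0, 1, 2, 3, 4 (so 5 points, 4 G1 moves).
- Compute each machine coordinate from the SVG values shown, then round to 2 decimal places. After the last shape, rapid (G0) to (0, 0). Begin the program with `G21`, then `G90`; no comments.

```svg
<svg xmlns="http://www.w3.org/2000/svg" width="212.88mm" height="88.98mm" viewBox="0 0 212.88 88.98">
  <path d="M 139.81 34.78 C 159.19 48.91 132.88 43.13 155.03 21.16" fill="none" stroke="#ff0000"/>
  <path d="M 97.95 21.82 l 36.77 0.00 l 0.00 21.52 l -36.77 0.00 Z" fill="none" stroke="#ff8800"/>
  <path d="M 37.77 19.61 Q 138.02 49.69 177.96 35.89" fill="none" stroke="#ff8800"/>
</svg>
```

Since the viewBox matches the mm dimensions, user units are millimetres directly. The only transform is the Y-flip y_m = 88.98 − y_svg.

Shape 1 is a cubic bezier drawn with `<path>`. Its stroke #ff0000 means score at S430, F1560. After flipping Y the toolpath is (139.81,54.20) → (147.25,47.28) → (146.38,47.47) → (146.03,54.44) → (155.03,67.82).

Shape 2 is a rectangle drawn with `<path>`. Its stroke #ff8800 means cut at S886, F1502. After flipping Y the toolpath is (97.95,67.16) → (134.72,67.16) → (134.72,45.64) → (97.95,45.64) → (97.95,67.16), returning to the start.

Shape 3 is a quadratic bezier drawn with `<path>`. Its stroke #ff8800 means cut at S886, F1502. After flipping Y the toolpath is (37.77,69.37) → (84.13,57.07) → (122.94,50.26) → (154.22,48.93) → (177.96,53.09).

G21
G90
G0 X139.81 Y54.20
M3 S430
G1 X147.25 Y47.28 F1560
G1 X146.38 Y47.47
G1 X146.03 Y54.44
G1 X155.03 Y67.82
M5
G0 X97.95 Y67.16
M3 S886
G1 X134.72 Y67.16 F1502
G1 X134.72 Y45.64
G1 X97.95 Y45.64
G1 X97.95 Y67.16
M5
G0 X37.77 Y69.37
M3 S886
G1 X84.13 Y57.07 F1502
G1 X122.94 Y50.26
G1 X154.22 Y48.93
G1 X177.96 Y53.09
M5
G0 X0.00 Y0.00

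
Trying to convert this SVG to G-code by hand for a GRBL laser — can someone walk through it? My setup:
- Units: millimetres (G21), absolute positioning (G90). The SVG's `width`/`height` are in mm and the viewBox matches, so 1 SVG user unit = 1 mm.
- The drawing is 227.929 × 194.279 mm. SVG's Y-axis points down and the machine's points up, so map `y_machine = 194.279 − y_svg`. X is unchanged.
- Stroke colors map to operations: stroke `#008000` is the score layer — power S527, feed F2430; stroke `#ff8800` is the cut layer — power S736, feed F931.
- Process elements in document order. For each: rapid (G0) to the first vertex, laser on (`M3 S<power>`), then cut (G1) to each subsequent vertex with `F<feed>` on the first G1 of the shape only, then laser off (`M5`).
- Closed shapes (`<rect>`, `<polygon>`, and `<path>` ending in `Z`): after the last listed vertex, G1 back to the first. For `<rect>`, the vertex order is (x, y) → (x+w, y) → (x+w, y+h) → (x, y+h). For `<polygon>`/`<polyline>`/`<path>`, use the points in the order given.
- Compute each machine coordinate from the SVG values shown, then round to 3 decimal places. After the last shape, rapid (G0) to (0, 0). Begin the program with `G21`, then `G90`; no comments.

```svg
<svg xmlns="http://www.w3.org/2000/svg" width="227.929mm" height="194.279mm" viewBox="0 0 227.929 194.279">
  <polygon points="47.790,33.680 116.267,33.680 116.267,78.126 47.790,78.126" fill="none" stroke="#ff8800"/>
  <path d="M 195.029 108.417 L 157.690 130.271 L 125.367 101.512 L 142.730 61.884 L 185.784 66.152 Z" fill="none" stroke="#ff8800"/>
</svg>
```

G21
G90
G0 X47.790 Y160.599
M3 S736
G1 X116.267 Y160.599 F931
G1 X116.267 Y116.153
G1 X47.790 Y116.153
G1 X47.790 Y160.599
M5
G0 X195.029 Y85.862
M3 S736
G1 X157.690 Y64.008 F931
G1 X125.367 Y92.767
G1 X142.730 Y132.395
G1 X185.784 Y128.127
G1 X195.029 Y85.862
M5
G0 X0.000 Y0.000

1 u = 1 mm; y_m = 194.279 − y.

[1] `<polygon>` rectangle, #ff8800→cut S736 F931: (47.790,160.599) → (116.267,160.599) → (116.267,116.153) → (47.790,116.153) → (47.790,160.599) (closed)

[2] `<path>` regular polygon, #ff8800→cut S736 F931: (195.029,85.862) → (157.690,64.008) → (125.367,92.767) → (142.730,132.395) → (185.784,128.127) → (195.029,85.862) (closed)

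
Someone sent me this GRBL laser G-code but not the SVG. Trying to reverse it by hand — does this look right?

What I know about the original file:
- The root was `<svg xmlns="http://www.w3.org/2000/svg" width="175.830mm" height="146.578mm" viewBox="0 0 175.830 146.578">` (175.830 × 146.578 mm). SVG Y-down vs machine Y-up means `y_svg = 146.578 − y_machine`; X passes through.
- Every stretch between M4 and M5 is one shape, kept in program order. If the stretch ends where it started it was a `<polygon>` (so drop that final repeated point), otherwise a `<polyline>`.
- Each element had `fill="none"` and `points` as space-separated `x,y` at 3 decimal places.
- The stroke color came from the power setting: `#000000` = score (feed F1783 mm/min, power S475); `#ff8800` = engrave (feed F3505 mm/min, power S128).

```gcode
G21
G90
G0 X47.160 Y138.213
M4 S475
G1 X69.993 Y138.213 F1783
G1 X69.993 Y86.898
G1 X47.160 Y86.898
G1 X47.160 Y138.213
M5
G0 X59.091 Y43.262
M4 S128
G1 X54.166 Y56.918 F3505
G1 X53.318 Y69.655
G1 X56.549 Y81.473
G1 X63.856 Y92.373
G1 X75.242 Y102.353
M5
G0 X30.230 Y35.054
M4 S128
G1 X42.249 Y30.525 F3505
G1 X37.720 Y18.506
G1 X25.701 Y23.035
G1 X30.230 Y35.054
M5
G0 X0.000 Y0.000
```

<svg xmlns="http://www.w3.org/2000/svg" width="175.830mm" height="146.578mm" viewBox="0 0 175.830 146.578">
  <polygon points="47.160,8.365 69.993,8.365 69.993,59.680 47.160,59.680" fill="none" stroke="#000000"/>
  <polyline points="59.091,103.316 54.166,89.660 53.318,76.923 56.549,65.105 63.856,54.205 75.242,44.225" fill="none" stroke="#ff8800"/>
  <polygon points="30.230,111.524 42.249,116.053 37.720,128.072 25.701,123.543" fill="none" stroke="#ff8800"/>
</svg>

y_svg = 146.578 − y_m.

[1] S475→`#000000` (score); closed run; points: 47.160,8.365 69.993,8.365 69.993,59.680 47.160,59.680

[2] S128→`#ff8800` (engrave); open run; points: 59.091,103.316 54.166,89.660 53.318,76.923 56.549,65.105 63.856,54.205 75.242,44.225

[3] S128→`#ff8800` (engrave); closed run; points: 30.230,111.524 42.249,116.053 37.720,128.072 25.701,123.543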